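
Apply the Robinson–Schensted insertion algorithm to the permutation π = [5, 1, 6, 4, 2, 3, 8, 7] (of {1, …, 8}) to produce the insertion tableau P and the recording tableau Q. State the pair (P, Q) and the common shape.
P = [1, 2, 3, 7] / [4, 6, 8] / [5];  Q = [1, 3, 6, 7] / [2, 4, 8] / [5];  common shape = (4, 3, 1)

Row-insert the values π_1, π_2, … into P one at a time, bumping the leftmost entry strictly greater than the inserted value down to the next row. The recording tableau Q records, in position (i, j), the step at which that cell was added to P.
  Insert 5 (step 1): P = [5];  Q = [1]
  Insert 1 (step 2): P = [1] / [5];  Q = [1] / [2]
  Insert 6 (step 3): P = [1, 6] / [5];  Q = [1, 3] / [2]
  Insert 4 (step 4): P = [1, 4] / [5, 6];  Q = [1, 3] / [2, 4]
  Insert 2 (step 5): P = [1, 2] / [4, 6] / [5];  Q = [1, 3] / [2, 4] / [5]
  Insert 3 (step 6): P = [1, 2, 3] / [4, 6] / [5];  Q = [1, 3, 6] / [2, 4] / [5]
  Insert 8 (step 7): P = [1, 2, 3, 8] / [4, 6] / [5];  Q = [1, 3, 6, 7] / [2, 4] / [5]
  Insert 7 (step 8): P = [1, 2, 3, 7] / [4, 6, 8] / [5];  Q = [1, 3, 6, 7] / [2, 4, 8] / [5]
Final shape: (4, 3, 1).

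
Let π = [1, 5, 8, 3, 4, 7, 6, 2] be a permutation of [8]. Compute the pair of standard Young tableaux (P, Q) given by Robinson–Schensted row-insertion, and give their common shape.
P = [1, 2, 4, 6] / [3, 7] / [5] / [8];  Q = [1, 2, 3, 6] / [4, 5] / [7] / [8];  common shape = (4, 2, 1, 1)

Row-insert the values π_1, π_2, … into P one at a time, bumping the leftmost entry strictly greater than the inserted value down to the next row. The recording tableau Q records, in position (i, j), the step at which that cell was added to P.
  Insert 1 (step 1): P = [1];  Q = [1]
  Insert 5 (step 2): P = [1, 5];  Q = [1, 2]
  Insert 8 (step 3): P = [1, 5, 8];  Q = [1, 2, 3]
  Insert 3 (step 4): P = [1, 3, 8] / [5];  Q = [1, 2, 3] / [4]
  Insert 4 (step 5): P = [1, 3, 4] / [5, 8];  Q = [1, 2, 3] / [4, 5]
  Insert 7 (step 6): P = [1, 3, 4, 7] / [5, 8];  Q = [1, 2, 3, 6] / [4, 5]
  Insert 6 (step 7): P = [1, 3, 4, 6] / [5, 7] / [8];  Q = [1, 2, 3, 6] / [4, 5] / [7]
  Insert 2 (step 8): P = [1, 2, 4, 6] / [3, 7] / [5] / [8];  Q = [1, 2, 3, 6] / [4, 5] / [7] / [8]
Final shape: (4, 2, 1, 1).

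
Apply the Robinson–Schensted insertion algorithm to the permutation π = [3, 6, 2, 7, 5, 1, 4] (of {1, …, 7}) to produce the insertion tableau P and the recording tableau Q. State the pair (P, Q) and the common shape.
P = [1, 4, 7] / [2, 5] / [3, 6];  Q = [1, 2, 4] / [3, 5] / [6, 7];  common shape = (3, 2, 2)

Row-insert the values π_1, π_2, … into P one at a time, bumping the leftmost entry strictly greater than the inserted value down to the next row. The recording tableau Q records, in position (i, j), the step at which that cell was added to P.
  Insert 3 (step 1): P = [3];  Q = [1]
  Insert 6 (step 2): P = [3, 6];  Q = [1, 2]
  Insert 2 (step 3): P = [2, 6] / [3];  Q = [1, 2] / [3]
  Insert 7 (step 4): P = [2, 6, 7] / [3];  Q = [1, 2, 4] / [3]
  Insert 5 (step 5): P = [2, 5, 7] / [3, 6];  Q = [1, 2, 4] / [3, 5]
  Insert 1 (step 6): P = [1, 5, 7] / [2, 6] / [3];  Q = [1, 2, 4] / [3, 5] / [6]
  Insert 4 (step 7): P = [1, 4, 7] / [2, 5] / [3, 6];  Q = [1, 2, 4] / [3, 5] / [6, 7]
Final shape: (3, 2, 2).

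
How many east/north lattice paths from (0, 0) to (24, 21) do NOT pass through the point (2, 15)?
Number of paths = 3773604513510

Total paths from (0, 0) to (24, 21): C(45, 24) = 3773655750150. Paths through (2, 15): (paths (0, 0) → (2, 15)) × (paths (2, 15) → (24, 21)) = C(17, 2) · C(28, 22) = 136 · 376740 = 51236640. Avoidance count = 3773655750150 − 51236640 = 3773604513510.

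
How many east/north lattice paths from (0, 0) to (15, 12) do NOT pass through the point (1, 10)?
Number of paths = 17382540

Total paths from (0, 0) to (15, 12): C(27, 15) = 17383860. Paths through (1, 10): (paths (0, 0) → (1, 10)) × (paths (1, 10) → (15, 12)) = C(11, 1) · C(16, 14) = 11 · 120 = 1320. Avoidance count = 17383860 − 1320 = 17382540.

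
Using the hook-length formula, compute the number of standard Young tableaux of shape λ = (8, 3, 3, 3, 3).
# SYT of shape (8, 3, 3, 3, 3) = 14814072

Hook-length formula: f^λ = n! / Π hook(c), product over all cells c of the Young diagram. For λ = (8, 3, 3, 3, 3), n = 20 boxes. Hook lengths by row (left-to-right, top-to-bottom): [12, 11, 10, 5, 4, 3, 2, 1]; [6, 5, 4]; [5, 4, 3]; [4, 3, 2]; [3, 2, 1]. Product of hooks = 164229120000. So f^λ = 20! / 164229120000 = 2432902008176640000 / 164229120000 = 14814072.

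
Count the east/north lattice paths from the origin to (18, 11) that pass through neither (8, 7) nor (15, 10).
Number of paths = 18169615

Inclusion–exclusion. Total paths: C(29, 18) = 34597290. Through P₁: C(15, 8)·C(14, 10) = 6441435. Through P₂: C(25, 15)·C(4, 3) = 13075040. Since P₁ is strictly southwest of P₂, a monotone path through both must visit P₁ then P₂; paths through both = C(15, 8)·C(10, 7)·C(4, 3) = 3088800. Avoid both = 34597290 − 6441435 − 13075040 + 3088800 = 18169615.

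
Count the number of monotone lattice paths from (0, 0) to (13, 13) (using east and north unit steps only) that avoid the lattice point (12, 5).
Number of paths = 10344908

Total paths from (0, 0) to (13, 13): C(26, 13) = 10400600. Paths through (12, 5): (paths (0, 0) → (12, 5)) × (paths (12, 5) → (13, 13)) = C(17, 12) · C(9, 1) = 6188 · 9 = 55692. Avoidance count = 10400600 − 55692 = 10344908.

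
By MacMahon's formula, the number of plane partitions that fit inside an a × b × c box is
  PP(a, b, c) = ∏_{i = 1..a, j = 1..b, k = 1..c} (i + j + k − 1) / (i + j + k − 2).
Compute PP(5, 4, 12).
PP(5, 4, 12) = 1354627767168

Evaluate the triple product over i = 1..5, j = 1..4, k = 1..12. The factors are (2/1) · (3/2) · (4/3) · (5/4) · (6/5) · (7/6) · (8/7) · (9/8) · … (240 factors total). The numerators and denominators telescope so the product is an integer; carrying out the multiplication exactly gives PP(5, 4, 12) = 1354627767168.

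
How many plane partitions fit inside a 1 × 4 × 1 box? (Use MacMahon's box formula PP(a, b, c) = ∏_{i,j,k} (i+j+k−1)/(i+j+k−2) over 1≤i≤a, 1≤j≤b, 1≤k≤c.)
PP(1, 4, 1) = 5

Evaluate the triple product over i = 1..1, j = 1..4, k = 1..1. The factors are (2/1) · (3/2) · (4/3) · (5/4). The numerators and denominators telescope so the product is an integer; carrying out the multiplication exactly gives PP(1, 4, 1) = 5.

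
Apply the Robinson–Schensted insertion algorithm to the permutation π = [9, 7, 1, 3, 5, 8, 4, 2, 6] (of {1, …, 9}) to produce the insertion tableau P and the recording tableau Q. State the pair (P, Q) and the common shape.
P = [1, 2, 4, 6] / [3, 8] / [5] / [7] / [9];  Q = [1, 4, 5, 6] / [2, 9] / [3] / [7] / [8];  common shape = (4, 2, 1, 1, 1)

Row-insert the values π_1, π_2, … into P one at a time, bumping the leftmost entry strictly greater than the inserted value down to the next row. The recording tableau Q records, in position (i, j), the step at which that cell was added to P.
  Insert 9 (step 1): P = [9];  Q = [1]
  Insert 7 (step 2): P = [7] / [9];  Q = [1] / [2]
  Insert 1 (step 3): P = [1] / [7] / [9];  Q = [1] / [2] / [3]
  Insert 3 (step 4): P = [1, 3] / [7] / [9];  Q = [1, 4] / [2] / [3]
  Insert 5 (step 5): P = [1, 3, 5] / [7] / [9];  Q = [1, 4, 5] / [2] / [3]
  Insert 8 (step 6): P = [1, 3, 5, 8] / [7] / [9];  Q = [1, 4, 5, 6] / [2] / [3]
  Insert 4 (step 7): P = [1, 3, 4, 8] / [5] / [7] / [9];  Q = [1, 4, 5, 6] / [2] / [3] / [7]
  Insert 2 (step 8): P = [1, 2, 4, 8] / [3] / [5] / [7] / [9];  Q = [1, 4, 5, 6] / [2] / [3] / [7] / [8]
  Insert 6 (step 9): P = [1, 2, 4, 6] / [3, 8] / [5] / [7] / [9];  Q = [1, 4, 5, 6] / [2, 9] / [3] / [7] / [8]
Final shape: (4, 2, 1, 1, 1).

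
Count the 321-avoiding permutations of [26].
C_26 = 18367353072152

These 321-avoiding permutations are counted by the Catalan number C_n = (1/(n + 1)) · C(2n, n). For n = 26: C_26 = (1/27) · C(52, 26) = 495918532948104/27 = 18367353072152.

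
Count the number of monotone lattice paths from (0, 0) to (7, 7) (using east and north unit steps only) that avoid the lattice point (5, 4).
Number of paths = 2172

Total paths from (0, 0) to (7, 7): C(14, 7) = 3432. Paths through (5, 4): (paths (0, 0) → (5, 4)) × (paths (5, 4) → (7, 7)) = C(9, 5) · C(5, 2) = 126 · 10 = 1260. Avoidance count = 3432 − 1260 = 2172.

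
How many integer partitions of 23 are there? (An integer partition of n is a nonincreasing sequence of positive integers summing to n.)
p(23) = 1255

Compute p(n) via the recurrence p(n, m) = p(n, m−1) + p(n−m, m), where p(n, m) counts partitions of n with all parts ≤ m and p(n) = p(n, n). The base cases are p(0, m) = 1 and p(n, 0) = 0 for n > 0. Filling the table yields p(23) = 1255. (Euler's pentagonal recurrence is an alternative.)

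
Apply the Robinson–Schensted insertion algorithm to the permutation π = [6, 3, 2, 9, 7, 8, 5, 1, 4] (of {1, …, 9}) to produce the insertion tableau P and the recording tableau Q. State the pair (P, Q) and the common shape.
P = [1, 4, 8] / [2, 5] / [3, 7] / [6, 9];  Q = [1, 4, 6] / [2, 5] / [3, 7] / [8, 9];  common shape = (3, 2, 2, 2)

Row-insert the values π_1, π_2, … into P one at a time, bumping the leftmost entry strictly greater than the inserted value down to the next row. The recording tableau Q records, in position (i, j), the step at which that cell was added to P.
  Insert 6 (step 1): P = [6];  Q = [1]
  Insert 3 (step 2): P = [3] / [6];  Q = [1] / [2]
  Insert 2 (step 3): P = [2] / [3] / [6];  Q = [1] / [2] / [3]
  Insert 9 (step 4): P = [2, 9] / [3] / [6];  Q = [1, 4] / [2] / [3]
  Insert 7 (step 5): P = [2, 7] / [3, 9] / [6];  Q = [1, 4] / [2, 5] / [3]
  Insert 8 (step 6): P = [2, 7, 8] / [3, 9] / [6];  Q = [1, 4, 6] / [2, 5] / [3]
  Insert 5 (step 7): P = [2, 5, 8] / [3, 7] / [6, 9];  Q = [1, 4, 6] / [2, 5] / [3, 7]
  Insert 1 (step 8): P = [1, 5, 8] / [2, 7] / [3, 9] / [6];  Q = [1, 4, 6] / [2, 5] / [3, 7] / [8]
  Insert 4 (step 9): P = [1, 4, 8] / [2, 5] / [3, 7] / [6, 9];  Q = [1, 4, 6] / [2, 5] / [3, 7] / [8, 9]
Final shape: (3, 2, 2, 2).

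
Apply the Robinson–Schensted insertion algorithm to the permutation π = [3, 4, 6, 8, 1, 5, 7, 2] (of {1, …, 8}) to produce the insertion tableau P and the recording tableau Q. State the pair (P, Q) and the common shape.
P = [1, 2, 5, 7] / [3, 4, 8] / [6];  Q = [1, 2, 3, 4] / [5, 6, 7] / [8];  common shape = (4, 3, 1)

Row-insert the values π_1, π_2, … into P one at a time, bumping the leftmost entry strictly greater than the inserted value down to the next row. The recording tableau Q records, in position (i, j), the step at which that cell was added to P.
  Insert 3 (step 1): P = [3];  Q = [1]
  Insert 4 (step 2): P = [3, 4];  Q = [1, 2]
  Insert 6 (step 3): P = [3, 4, 6];  Q = [1, 2, 3]
  Insert 8 (step 4): P = [3, 4, 6, 8];  Q = [1, 2, 3, 4]
  Insert 1 (step 5): P = [1, 4, 6, 8] / [3];  Q = [1, 2, 3, 4] / [5]
  Insert 5 (step 6): P = [1, 4, 5, 8] / [3, 6];  Q = [1, 2, 3, 4] / [5, 6]
  Insert 7 (step 7): P = [1, 4, 5, 7] / [3, 6, 8];  Q = [1, 2, 3, 4] / [5, 6, 7]
  Insert 2 (step 8): P = [1, 2, 5, 7] / [3, 4, 8] / [6];  Q = [1, 2, 3, 4] / [5, 6, 7] / [8]
Final shape: (4, 3, 1).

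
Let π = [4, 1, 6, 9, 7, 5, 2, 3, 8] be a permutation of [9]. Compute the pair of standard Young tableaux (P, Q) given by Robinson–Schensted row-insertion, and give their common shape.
P = [1, 2, 3, 8] / [4, 5, 7] / [6] / [9];  Q = [1, 3, 4, 9] / [2, 5, 8] / [6] / [7];  common shape = (4, 3, 1, 1)

Row-insert the values π_1, π_2, … into P one at a time, bumping the leftmost entry strictly greater than the inserted value down to the next row. The recording tableau Q records, in position (i, j), the step at which that cell was added to P.
  Insert 4 (step 1): P = [4];  Q = [1]
  Insert 1 (step 2): P = [1] / [4];  Q = [1] / [2]
  Insert 6 (step 3): P = [1, 6] / [4];  Q = [1, 3] / [2]
  Insert 9 (step 4): P = [1, 6, 9] / [4];  Q = [1, 3, 4] / [2]
  Insert 7 (step 5): P = [1, 6, 7] / [4, 9];  Q = [1, 3, 4] / [2, 5]
  Insert 5 (step 6): P = [1, 5, 7] / [4, 6] / [9];  Q = [1, 3, 4] / [2, 5] / [6]
  Insert 2 (step 7): P = [1, 2, 7] / [4, 5] / [6] / [9];  Q = [1, 3, 4] / [2, 5] / [6] / [7]
  Insert 3 (step 8): P = [1, 2, 3] / [4, 5, 7] / [6] / [9];  Q = [1, 3, 4] / [2, 5, 8] / [6] / [7]
  Insert 8 (step 9): P = [1, 2, 3, 8] / [4, 5, 7] / [6] / [9];  Q = [1, 3, 4, 9] / [2, 5, 8] / [6] / [7]
Final shape: (4, 3, 1, 1).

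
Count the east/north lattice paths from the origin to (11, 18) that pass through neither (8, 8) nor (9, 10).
Number of paths = 28496910

Inclusion–exclusion. Total paths: C(29, 11) = 34597290. Through P₁: C(16, 8)·C(13, 3) = 3680820. Through P₂: C(19, 9)·C(10, 2) = 4157010. Since P₁ is strictly southwest of P₂, a monotone path through both must visit P₁ then P₂; paths through both = C(16, 8)·C(3, 1)·C(10, 2) = 1737450. Avoid both = 34597290 − 3680820 − 4157010 + 1737450 = 28496910.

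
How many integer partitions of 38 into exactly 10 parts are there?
p(38, 10 parts) = 2534

Partitions of n into exactly k parts are in bijection with partitions of n − k into at most k parts (subtract 1 from each part). So p(38, exactly 10) = p(28, parts ≤ 10). Computing via the recurrence p(m, j) = p(m, j−1) + p(m−j, j) gives 2534.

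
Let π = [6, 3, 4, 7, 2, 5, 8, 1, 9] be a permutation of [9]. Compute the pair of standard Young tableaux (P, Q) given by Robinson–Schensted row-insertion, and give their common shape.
P = [1, 4, 5, 8, 9] / [2, 7] / [3] / [6];  Q = [1, 3, 4, 7, 9] / [2, 6] / [5] / [8];  common shape = (5, 2, 1, 1)

Row-insert the values π_1, π_2, … into P one at a time, bumping the leftmost entry strictly greater than the inserted value down to the next row. The recording tableau Q records, in position (i, j), the step at which that cell was added to P.
  Insert 6 (step 1): P = [6];  Q = [1]
  Insert 3 (step 2): P = [3] / [6];  Q = [1] / [2]
  Insert 4 (step 3): P = [3, 4] / [6];  Q = [1, 3] / [2]
  Insert 7 (step 4): P = [3, 4, 7] / [6];  Q = [1, 3, 4] / [2]
  Insert 2 (step 5): P = [2, 4, 7] / [3] / [6];  Q = [1, 3, 4] / [2] / [5]
  Insert 5 (step 6): P = [2, 4, 5] / [3, 7] / [6];  Q = [1, 3, 4] / [2, 6] / [5]
  Insert 8 (step 7): P = [2, 4, 5, 8] / [3, 7] / [6];  Q = [1, 3, 4, 7] / [2, 6] / [5]
  Insert 1 (step 8): P = [1, 4, 5, 8] / [2, 7] / [3] / [6];  Q = [1, 3, 4, 7] / [2, 6] / [5] / [8]
  Insert 9 (step 9): P = [1, 4, 5, 8, 9] / [2, 7] / [3] / [6];  Q = [1, 3, 4, 7, 9] / [2, 6] / [5] / [8]
Final shape: (5, 2, 1, 1).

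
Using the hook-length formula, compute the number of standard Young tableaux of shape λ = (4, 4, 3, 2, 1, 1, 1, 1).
# SYT of shape (4, 4, 3, 2, 1, 1, 1, 1) = 1299480

Hook-length formula: f^λ = n! / Π hook(c), product over all cells c of the Young diagram. For λ = (4, 4, 3, 2, 1, 1, 1, 1), n = 17 boxes. Hook lengths by row (left-to-right, top-to-bottom): [11, 6, 4, 2]; [10, 5, 3, 1]; [8, 3, 1]; [6, 1]; [4]; [3]; [2]; [1]. Product of hooks = 273715200. So f^λ = 17! / 273715200 = 355687428096000 / 273715200 = 1299480.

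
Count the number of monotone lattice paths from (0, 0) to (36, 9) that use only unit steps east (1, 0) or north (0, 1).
Number of paths = 886163135

A monotone lattice path from (0, 0) to (36, 9) consists of 36 east steps and 9 north steps in some order, so it is determined by which 36 of the 45 steps are east. The count is C(45, 36) = 886163135.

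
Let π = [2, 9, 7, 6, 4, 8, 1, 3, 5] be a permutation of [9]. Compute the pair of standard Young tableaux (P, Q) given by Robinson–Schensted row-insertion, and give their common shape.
P = [1, 3, 5] / [2, 4, 8] / [6] / [7] / [9];  Q = [1, 2, 6] / [3, 8, 9] / [4] / [5] / [7];  common shape = (3, 3, 1, 1, 1)

Row-insert the values π_1, π_2, … into P one at a time, bumping the leftmost entry strictly greater than the inserted value down to the next row. The recording tableau Q records, in position (i, j), the step at which that cell was added to P.
  Insert 2 (step 1): P = [2];  Q = [1]
  Insert 9 (step 2): P = [2, 9];  Q = [1, 2]
  Insert 7 (step 3): P = [2, 7] / [9];  Q = [1, 2] / [3]
  Insert 6 (step 4): P = [2, 6] / [7] / [9];  Q = [1, 2] / [3] / [4]
  Insert 4 (step 5): P = [2, 4] / [6] / [7] / [9];  Q = [1, 2] / [3] / [4] / [5]
  Insert 8 (step 6): P = [2, 4, 8] / [6] / [7] / [9];  Q = [1, 2, 6] / [3] / [4] / [5]
  Insert 1 (step 7): P = [1, 4, 8] / [2] / [6] / [7] / [9];  Q = [1, 2, 6] / [3] / [4] / [5] / [7]
  Insert 3 (step 8): P = [1, 3, 8] / [2, 4] / [6] / [7] / [9];  Q = [1, 2, 6] / [3, 8] / [4] / [5] / [7]
  Insert 5 (step 9): P = [1, 3, 5] / [2, 4, 8] / [6] / [7] / [9];  Q = [1, 2, 6] / [3, 8, 9] / [4] / [5] / [7]
Final shape: (3, 3, 1, 1, 1).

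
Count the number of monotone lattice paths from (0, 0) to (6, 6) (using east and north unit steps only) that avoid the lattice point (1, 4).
Number of paths = 819

Total paths from (0, 0) to (6, 6): C(12, 6) = 924. Paths through (1, 4): (paths (0, 0) → (1, 4)) × (paths (1, 4) → (6, 6)) = C(5, 1) · C(7, 5) = 5 · 21 = 105. Avoidance count = 924 − 105 = 819.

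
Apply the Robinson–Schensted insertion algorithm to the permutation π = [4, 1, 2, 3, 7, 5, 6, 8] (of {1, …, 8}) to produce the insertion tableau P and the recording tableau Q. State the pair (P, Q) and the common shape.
P = [1, 2, 3, 5, 6, 8] / [4, 7];  Q = [1, 3, 4, 5, 7, 8] / [2, 6];  common shape = (6, 2)

Row-insert the values π_1, π_2, … into P one at a time, bumping the leftmost entry strictly greater than the inserted value down to the next row. The recording tableau Q records, in position (i, j), the step at which that cell was added to P.
  Insert 4 (step 1): P = [4];  Q = [1]
  Insert 1 (step 2): P = [1] / [4];  Q = [1] / [2]
  Insert 2 (step 3): P = [1, 2] / [4];  Q = [1, 3] / [2]
  Insert 3 (step 4): P = [1, 2, 3] / [4];  Q = [1, 3, 4] / [2]
  Insert 7 (step 5): P = [1, 2, 3, 7] / [4];  Q = [1, 3, 4, 5] / [2]
  Insert 5 (step 6): P = [1, 2, 3, 5] / [4, 7];  Q = [1, 3, 4, 5] / [2, 6]
  Insert 6 (step 7): P = [1, 2, 3, 5, 6] / [4, 7];  Q = [1, 3, 4, 5, 7] / [2, 6]
  Insert 8 (step 8): P = [1, 2, 3, 5, 6, 8] / [4, 7];  Q = [1, 3, 4, 5, 7, 8] / [2, 6]
Final shape: (6, 2).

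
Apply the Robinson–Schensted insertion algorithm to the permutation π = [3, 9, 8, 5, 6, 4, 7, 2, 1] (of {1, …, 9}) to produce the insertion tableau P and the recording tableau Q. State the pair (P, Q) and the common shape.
P = [1, 4, 6, 7] / [2] / [3] / [5] / [8] / [9];  Q = [1, 2, 5, 7] / [3] / [4] / [6] / [8] / [9];  common shape = (4, 1, 1, 1, 1, 1)

Row-insert the values π_1, π_2, … into P one at a time, bumping the leftmost entry strictly greater than the inserted value down to the next row. The recording tableau Q records, in position (i, j), the step at which that cell was added to P.
  Insert 3 (step 1): P = [3];  Q = [1]
  Insert 9 (step 2): P = [3, 9];  Q = [1, 2]
  Insert 8 (step 3): P = [3, 8] / [9];  Q = [1, 2] / [3]
  Insert 5 (step 4): P = [3, 5] / [8] / [9];  Q = [1, 2] / [3] / [4]
  Insert 6 (step 5): P = [3, 5, 6] / [8] / [9];  Q = [1, 2, 5] / [3] / [4]
  Insert 4 (step 6): P = [3, 4, 6] / [5] / [8] / [9];  Q = [1, 2, 5] / [3] / [4] / [6]
  Insert 7 (step 7): P = [3, 4, 6, 7] / [5] / [8] / [9];  Q = [1, 2, 5, 7] / [3] / [4] / [6]
  Insert 2 (step 8): P = [2, 4, 6, 7] / [3] / [5] / [8] / [9];  Q = [1, 2, 5, 7] / [3] / [4] / [6] / [8]
  Insert 1 (step 9): P = [1, 4, 6, 7] / [2] / [3] / [5] / [8] / [9];  Q = [1, 2, 5, 7] / [3] / [4] / [6] / [8] / [9]
Final shape: (4, 1, 1, 1, 1, 1).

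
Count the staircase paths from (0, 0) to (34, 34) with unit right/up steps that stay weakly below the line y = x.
C_34 = 812944042149730764

These NE paths below the diagonal are counted by the Catalan number C_n = (1/(n + 1)) · C(2n, n). For n = 34: C_34 = (1/35) · C(68, 34) = 28453041475240576740/35 = 812944042149730764.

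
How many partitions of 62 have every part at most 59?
p(62, parts ≤ 59) = 1300152

Use the recurrence p(n, m) = p(n, m−1) + p(n−m, m): either the largest part is < m (count p(n, m−1)) or the largest part is exactly m (remove one copy of m, count p(n−m, m)). With p(0, ·) = 1 this gives p(62, parts ≤ 59) = 1300152. (By conjugating Young diagrams, this also counts partitions of 62 into at most 59 parts.)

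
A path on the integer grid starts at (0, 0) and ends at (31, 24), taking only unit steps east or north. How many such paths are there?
Number of paths = 2488589544741300

A monotone lattice path from (0, 0) to (31, 24) consists of 31 east steps and 24 north steps in some order, so it is determined by which 31 of the 55 steps are east. The count is C(55, 31) = 2488589544741300.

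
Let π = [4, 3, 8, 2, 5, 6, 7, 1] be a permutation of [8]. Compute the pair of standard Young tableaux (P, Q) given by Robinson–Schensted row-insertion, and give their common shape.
P = [1, 5, 6, 7] / [2, 8] / [3] / [4];  Q = [1, 3, 6, 7] / [2, 5] / [4] / [8];  common shape = (4, 2, 1, 1)

Row-insert the values π_1, π_2, … into P one at a time, bumping the leftmost entry strictly greater than the inserted value down to the next row. The recording tableau Q records, in position (i, j), the step at which that cell was added to P.
  Insert 4 (step 1): P = [4];  Q = [1]
  Insert 3 (step 2): P = [3] / [4];  Q = [1] / [2]
  Insert 8 (step 3): P = [3, 8] / [4];  Q = [1, 3] / [2]
  Insert 2 (step 4): P = [2, 8] / [3] / [4];  Q = [1, 3] / [2] / [4]
  Insert 5 (step 5): P = [2, 5] / [3, 8] / [4];  Q = [1, 3] / [2, 5] / [4]
  Insert 6 (step 6): P = [2, 5, 6] / [3, 8] / [4];  Q = [1, 3, 6] / [2, 5] / [4]
  Insert 7 (step 7): P = [2, 5, 6, 7] / [3, 8] / [4];  Q = [1, 3, 6, 7] / [2, 5] / [4]
  Insert 1 (step 8): P = [1, 5, 6, 7] / [2, 8] / [3] / [4];  Q = [1, 3, 6, 7] / [2, 5] / [4] / [8]
Final shape: (4, 2, 1, 1).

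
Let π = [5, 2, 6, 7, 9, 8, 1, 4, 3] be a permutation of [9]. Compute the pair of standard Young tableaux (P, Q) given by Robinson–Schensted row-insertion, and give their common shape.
P = [1, 3, 7, 8] / [2, 4] / [5, 6] / [9];  Q = [1, 3, 4, 5] / [2, 6] / [7, 8] / [9];  common shape = (4, 2, 2, 1)

Row-insert the values π_1, π_2, … into P one at a time, bumping the leftmost entry strictly greater than the inserted value down to the next row. The recording tableau Q records, in position (i, j), the step at which that cell was added to P.
  Insert 5 (step 1): P = [5];  Q = [1]
  Insert 2 (step 2): P = [2] / [5];  Q = [1] / [2]
  Insert 6 (step 3): P = [2, 6] / [5];  Q = [1, 3] / [2]
  Insert 7 (step 4): P = [2, 6, 7] / [5];  Q = [1, 3, 4] / [2]
  Insert 9 (step 5): P = [2, 6, 7, 9] / [5];  Q = [1, 3, 4, 5] / [2]
  Insert 8 (step 6): P = [2, 6, 7, 8] / [5, 9];  Q = [1, 3, 4, 5] / [2, 6]
  Insert 1 (step 7): P = [1, 6, 7, 8] / [2, 9] / [5];  Q = [1, 3, 4, 5] / [2, 6] / [7]
  Insert 4 (step 8): P = [1, 4, 7, 8] / [2, 6] / [5, 9];  Q = [1, 3, 4, 5] / [2, 6] / [7, 8]
  Insert 3 (step 9): P = [1, 3, 7, 8] / [2, 4] / [5, 6] / [9];  Q = [1, 3, 4, 5] / [2, 6] / [7, 8] / [9]
Final shape: (4, 2, 2, 1).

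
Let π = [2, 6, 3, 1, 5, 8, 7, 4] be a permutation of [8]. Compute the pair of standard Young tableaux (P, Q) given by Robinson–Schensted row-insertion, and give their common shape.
P = [1, 3, 4, 7] / [2, 5] / [6, 8];  Q = [1, 2, 5, 6] / [3, 7] / [4, 8];  common shape = (4, 2, 2)

Row-insert the values π_1, π_2, … into P one at a time, bumping the leftmost entry strictly greater than the inserted value down to the next row. The recording tableau Q records, in position (i, j), the step at which that cell was added to P.
  Insert 2 (step 1): P = [2];  Q = [1]
  Insert 6 (step 2): P = [2, 6];  Q = [1, 2]
  Insert 3 (step 3): P = [2, 3] / [6];  Q = [1, 2] / [3]
  Insert 1 (step 4): P = [1, 3] / [2] / [6];  Q = [1, 2] / [3] / [4]
  Insert 5 (step 5): P = [1, 3, 5] / [2] / [6];  Q = [1, 2, 5] / [3] / [4]
  Insert 8 (step 6): P = [1, 3, 5, 8] / [2] / [6];  Q = [1, 2, 5, 6] / [3] / [4]
  Insert 7 (step 7): P = [1, 3, 5, 7] / [2, 8] / [6];  Q = [1, 2, 5, 6] / [3, 7] / [4]
  Insert 4 (step 8): P = [1, 3, 4, 7] / [2, 5] / [6, 8];  Q = [1, 2, 5, 6] / [3, 7] / [4, 8]
Final shape: (4, 2, 2).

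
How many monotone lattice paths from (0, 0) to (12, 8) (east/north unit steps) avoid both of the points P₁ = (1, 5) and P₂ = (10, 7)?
Number of paths = 66432

Inclusion–exclusion. Total paths: C(20, 12) = 125970. Through P₁: C(6, 1)·C(14, 11) = 2184. Through P₂: C(17, 10)·C(3, 2) = 58344. Since P₁ is strictly southwest of P₂, a monotone path through both must visit P₁ then P₂; paths through both = C(6, 1)·C(11, 9)·C(3, 2) = 990. Avoid both = 125970 − 2184 − 58344 + 990 = 66432.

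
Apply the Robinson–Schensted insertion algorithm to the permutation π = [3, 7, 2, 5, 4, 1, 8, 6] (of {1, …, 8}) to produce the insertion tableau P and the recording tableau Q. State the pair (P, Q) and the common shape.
P = [1, 4, 6] / [2, 5, 8] / [3] / [7];  Q = [1, 2, 7] / [3, 4, 8] / [5] / [6];  common shape = (3, 3, 1, 1)

Row-insert the values π_1, π_2, … into P one at a time, bumping the leftmost entry strictly greater than the inserted value down to the next row. The recording tableau Q records, in position (i, j), the step at which that cell was added to P.
  Insert 3 (step 1): P = [3];  Q = [1]
  Insert 7 (step 2): P = [3, 7];  Q = [1, 2]
  Insert 2 (step 3): P = [2, 7] / [3];  Q = [1, 2] / [3]
  Insert 5 (step 4): P = [2, 5] / [3, 7];  Q = [1, 2] / [3, 4]
  Insert 4 (step 5): P = [2, 4] / [3, 5] / [7];  Q = [1, 2] / [3, 4] / [5]
  Insert 1 (step 6): P = [1, 4] / [2, 5] / [3] / [7];  Q = [1, 2] / [3, 4] / [5] / [6]
  Insert 8 (step 7): P = [1, 4, 8] / [2, 5] / [3] / [7];  Q = [1, 2, 7] / [3, 4] / [5] / [6]
  Insert 6 (step 8): P = [1, 4, 6] / [2, 5, 8] / [3] / [7];  Q = [1, 2, 7] / [3, 4, 8] / [5] / [6]
Final shape: (3, 3, 1, 1).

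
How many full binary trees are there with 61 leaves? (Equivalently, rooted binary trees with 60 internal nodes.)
C_60 = 1583850964596120042686772779038896

These full binary trees are counted by the Catalan number C_n = (1/(n + 1)) · C(2n, n). For n = 60: C_60 = (1/61) · C(120, 60) = 96614908840363322603893139521372656/61 = 1583850964596120042686772779038896.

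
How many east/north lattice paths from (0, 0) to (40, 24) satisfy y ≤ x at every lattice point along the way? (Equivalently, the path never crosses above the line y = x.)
Number of paths = 103927677877666440

By the reflection principle (André's argument), the number of monotone paths to (40, 24) with n ≤ m that never go above y = x is C(64, 40) − C(64, 41) = 250649105469666120 − 146721427591999680 = 103927677877666440.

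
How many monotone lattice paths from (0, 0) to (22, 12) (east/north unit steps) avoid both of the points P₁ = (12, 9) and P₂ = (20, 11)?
Number of paths = 249953665

Inclusion–exclusion. Total paths: C(34, 22) = 548354040. Through P₁: C(21, 12)·C(13, 10) = 84063980. Through P₂: C(31, 20)·C(3, 2) = 254016945. Since P₁ is strictly southwest of P₂, a monotone path through both must visit P₁ then P₂; paths through both = C(21, 12)·C(10, 8)·C(3, 2) = 39680550. Avoid both = 548354040 − 84063980 − 254016945 + 39680550 = 249953665.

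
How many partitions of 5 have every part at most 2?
p(5, parts ≤ 2) = 3

Partitions of 5 with all parts ≤ 2: 2+2+1, 2+1+1+1, 1+1+1+1+1. Count = 3.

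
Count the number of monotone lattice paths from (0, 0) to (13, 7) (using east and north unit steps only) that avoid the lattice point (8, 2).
Number of paths = 66180

Total paths from (0, 0) to (13, 7): C(20, 13) = 77520. Paths through (8, 2): (paths (0, 0) → (8, 2)) × (paths (8, 2) → (13, 7)) = C(10, 8) · C(10, 5) = 45 · 252 = 11340. Avoidance count = 77520 − 11340 = 66180.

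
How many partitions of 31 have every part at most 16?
p(31, parts ≤ 16) = 6334

Use the recurrence p(n, m) = p(n, m−1) + p(n−m, m): either the largest part is < m (count p(n, m−1)) or the largest part is exactly m (remove one copy of m, count p(n−m, m)). With p(0, ·) = 1 this gives p(31, parts ≤ 16) = 6334. (By conjugating Young diagrams, this also counts partitions of 31 into at most 16 parts.)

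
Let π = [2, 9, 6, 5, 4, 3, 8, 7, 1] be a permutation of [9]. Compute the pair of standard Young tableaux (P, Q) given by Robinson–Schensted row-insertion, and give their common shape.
P = [1, 3, 7] / [2, 8] / [4] / [5] / [6] / [9];  Q = [1, 2, 7] / [3, 8] / [4] / [5] / [6] / [9];  common shape = (3, 2, 1, 1, 1, 1)

Row-insert the values π_1, π_2, … into P one at a time, bumping the leftmost entry strictly greater than the inserted value down to the next row. The recording tableau Q records, in position (i, j), the step at which that cell was added to P.
  Insert 2 (step 1): P = [2];  Q = [1]
  Insert 9 (step 2): P = [2, 9];  Q = [1, 2]
  Insert 6 (step 3): P = [2, 6] / [9];  Q = [1, 2] / [3]
  Insert 5 (step 4): P = [2, 5] / [6] / [9];  Q = [1, 2] / [3] / [4]
  Insert 4 (step 5): P = [2, 4] / [5] / [6] / [9];  Q = [1, 2] / [3] / [4] / [5]
  Insert 3 (step 6): P = [2, 3] / [4] / [5] / [6] / [9];  Q = [1, 2] / [3] / [4] / [5] / [6]
  Insert 8 (step 7): P = [2, 3, 8] / [4] / [5] / [6] / [9];  Q = [1, 2, 7] / [3] / [4] / [5] / [6]
  Insert 7 (step 8): P = [2, 3, 7] / [4, 8] / [5] / [6] / [9];  Q = [1, 2, 7] / [3, 8] / [4] / [5] / [6]
  Insert 1 (step 9): P = [1, 3, 7] / [2, 8] / [4] / [5] / [6] / [9];  Q = [1, 2, 7] / [3, 8] / [4] / [5] / [6] / [9]
Final shape: (3, 2, 1, 1, 1, 1).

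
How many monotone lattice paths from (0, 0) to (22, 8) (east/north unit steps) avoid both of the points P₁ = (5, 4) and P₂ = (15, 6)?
Number of paths = 3444687

Inclusion–exclusion. Total paths: C(30, 22) = 5852925. Through P₁: C(9, 5)·C(21, 17) = 754110. Through P₂: C(21, 15)·C(9, 7) = 1953504. Since P₁ is strictly southwest of P₂, a monotone path through both must visit P₁ then P₂; paths through both = C(9, 5)·C(12, 10)·C(9, 7) = 299376. Avoid both = 5852925 − 754110 − 1953504 + 299376 = 3444687.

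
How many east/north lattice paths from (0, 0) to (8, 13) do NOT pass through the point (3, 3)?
Number of paths = 143430

Total paths from (0, 0) to (8, 13): C(21, 8) = 203490. Paths through (3, 3): (paths (0, 0) → (3, 3)) × (paths (3, 3) → (8, 13)) = C(6, 3) · C(15, 5) = 20 · 3003 = 60060. Avoidance count = 203490 − 60060 = 143430.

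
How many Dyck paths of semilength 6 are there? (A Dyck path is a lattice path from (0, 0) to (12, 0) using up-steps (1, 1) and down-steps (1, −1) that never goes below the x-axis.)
C_6 = 132

These Dyck paths are counted by the Catalan number C_n = (1/(n + 1)) · C(2n, n). For n = 6: C_6 = (1/7) · C(12, 6) = 924/7 = 132.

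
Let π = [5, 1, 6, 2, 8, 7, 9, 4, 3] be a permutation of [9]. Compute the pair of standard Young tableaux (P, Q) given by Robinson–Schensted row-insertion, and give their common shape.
P = [1, 2, 3, 9] / [4, 6, 7] / [5] / [8];  Q = [1, 3, 5, 7] / [2, 4, 6] / [8] / [9];  common shape = (4, 3, 1, 1)

Row-insert the values π_1, π_2, … into P one at a time, bumping the leftmost entry strictly greater than the inserted value down to the next row. The recording tableau Q records, in position (i, j), the step at which that cell was added to P.
  Insert 5 (step 1): P = [5];  Q = [1]
  Insert 1 (step 2): P = [1] / [5];  Q = [1] / [2]
  Insert 6 (step 3): P = [1, 6] / [5];  Q = [1, 3] / [2]
  Insert 2 (step 4): P = [1, 2] / [5, 6];  Q = [1, 3] / [2, 4]
  Insert 8 (step 5): P = [1, 2, 8] / [5, 6];  Q = [1, 3, 5] / [2, 4]
  Insert 7 (step 6): P = [1, 2, 7] / [5, 6, 8];  Q = [1, 3, 5] / [2, 4, 6]
  Insert 9 (step 7): P = [1, 2, 7, 9] / [5, 6, 8];  Q = [1, 3, 5, 7] / [2, 4, 6]
  Insert 4 (step 8): P = [1, 2, 4, 9] / [5, 6, 7] / [8];  Q = [1, 3, 5, 7] / [2, 4, 6] / [8]
  Insert 3 (step 9): P = [1, 2, 3, 9] / [4, 6, 7] / [5] / [8];  Q = [1, 3, 5, 7] / [2, 4, 6] / [8] / [9]
Final shape: (4, 3, 1, 1).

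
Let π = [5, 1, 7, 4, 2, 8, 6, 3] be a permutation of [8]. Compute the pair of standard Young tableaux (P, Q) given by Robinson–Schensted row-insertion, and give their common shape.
P = [1, 2, 3] / [4, 6, 8] / [5, 7];  Q = [1, 3, 6] / [2, 4, 7] / [5, 8];  common shape = (3, 3, 2)

Row-insert the values π_1, π_2, … into P one at a time, bumping the leftmost entry strictly greater than the inserted value down to the next row. The recording tableau Q records, in position (i, j), the step at which that cell was added to P.
  Insert 5 (step 1): P = [5];  Q = [1]
  Insert 1 (step 2): P = [1] / [5];  Q = [1] / [2]
  Insert 7 (step 3): P = [1, 7] / [5];  Q = [1, 3] / [2]
  Insert 4 (step 4): P = [1, 4] / [5, 7];  Q = [1, 3] / [2, 4]
  Insert 2 (step 5): P = [1, 2] / [4, 7] / [5];  Q = [1, 3] / [2, 4] / [5]
  Insert 8 (step 6): P = [1, 2, 8] / [4, 7] / [5];  Q = [1, 3, 6] / [2, 4] / [5]
  Insert 6 (step 7): P = [1, 2, 6] / [4, 7, 8] / [5];  Q = [1, 3, 6] / [2, 4, 7] / [5]
  Insert 3 (step 8): P = [1, 2, 3] / [4, 6, 8] / [5, 7];  Q = [1, 3, 6] / [2, 4, 7] / [5, 8]
Final shape: (3, 3, 2).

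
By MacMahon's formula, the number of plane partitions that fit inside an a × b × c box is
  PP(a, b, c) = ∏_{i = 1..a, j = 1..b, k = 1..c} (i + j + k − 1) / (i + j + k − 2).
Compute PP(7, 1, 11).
PP(7, 1, 11) = 31824

Evaluate the triple product over i = 1..7, j = 1..1, k = 1..11. The factors are (2/1) · (3/2) · (4/3) · (5/4) · (6/5) · (7/6) · (8/7) · (9/8) · … (77 factors total). The numerators and denominators telescope so the product is an integer; carrying out the multiplication exactly gives PP(7, 1, 11) = 31824.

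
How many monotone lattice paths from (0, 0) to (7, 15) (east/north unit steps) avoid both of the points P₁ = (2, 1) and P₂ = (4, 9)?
Number of paths = 86940

Inclusion–exclusion. Total paths: C(22, 7) = 170544. Through P₁: C(3, 2)·C(19, 5) = 34884. Through P₂: C(13, 4)·C(9, 3) = 60060. Since P₁ is strictly southwest of P₂, a monotone path through both must visit P₁ then P₂; paths through both = C(3, 2)·C(10, 2)·C(9, 3) = 11340. Avoid both = 170544 − 34884 − 60060 + 11340 = 86940.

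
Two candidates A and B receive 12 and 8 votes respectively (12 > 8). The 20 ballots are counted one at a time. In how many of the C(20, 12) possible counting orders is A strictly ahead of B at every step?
Strict-lead orderings = 25194

Total orderings of the 20 votes with 12 for A: C(20, 12) = 125970. By the Bertrand ballot formula (Cycle Lemma / reflection principle), the number of orderings in which A is strictly ahead of B throughout is (p − q)/(p + q) · C(p + q, p) = (12 − 8)/(12 + 8) · 125970 = 25194.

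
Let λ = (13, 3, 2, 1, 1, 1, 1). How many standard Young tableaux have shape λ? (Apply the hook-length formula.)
# SYT of shape (13, 3, 2, 1, 1, 1, 1) = 28078050

Hook-length formula: f^λ = n! / Π hook(c), product over all cells c of the Young diagram. For λ = (13, 3, 2, 1, 1, 1, 1), n = 22 boxes. Hook lengths by row (left-to-right, top-to-bottom): [19, 14, 12, 10, 9, 8, 7, 6, 5, 4, 3, 2, 1]; [8, 3, 1]; [6, 1]; [4]; [3]; [2]; [1]. Product of hooks = 40031295897600. So f^λ = 22! / 40031295897600 = 1124000727777607680000 / 40031295897600 = 28078050.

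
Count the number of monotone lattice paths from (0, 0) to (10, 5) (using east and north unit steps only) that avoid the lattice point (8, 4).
Number of paths = 1518

Total paths from (0, 0) to (10, 5): C(15, 10) = 3003. Paths through (8, 4): (paths (0, 0) → (8, 4)) × (paths (8, 4) → (10, 5)) = C(12, 8) · C(3, 2) = 495 · 3 = 1485. Avoidance count = 3003 − 1485 = 1518.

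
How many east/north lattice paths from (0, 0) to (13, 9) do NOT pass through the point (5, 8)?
Number of paths = 485837

Total paths from (0, 0) to (13, 9): C(22, 13) = 497420. Paths through (5, 8): (paths (0, 0) → (5, 8)) × (paths (5, 8) → (13, 9)) = C(13, 5) · C(9, 8) = 1287 · 9 = 11583. Avoidance count = 497420 − 11583 = 485837.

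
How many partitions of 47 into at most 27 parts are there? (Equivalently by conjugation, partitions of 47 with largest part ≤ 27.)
p(47, parts ≤ 27) = 122667

Use the recurrence p(n, m) = p(n, m−1) + p(n−m, m): either the largest part is < m (count p(n, m−1)) or the largest part is exactly m (remove one copy of m, count p(n−m, m)). With p(0, ·) = 1 this gives p(47, parts ≤ 27) = 122667. (By conjugating Young diagrams, this also counts partitions of 47 into at most 27 parts.)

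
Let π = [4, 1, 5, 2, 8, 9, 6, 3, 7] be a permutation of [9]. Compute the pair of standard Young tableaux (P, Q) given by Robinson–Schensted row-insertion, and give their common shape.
P = [1, 2, 3, 7] / [4, 5, 6, 9] / [8];  Q = [1, 3, 5, 6] / [2, 4, 7, 9] / [8];  common shape = (4, 4, 1)

Row-insert the values π_1, π_2, … into P one at a time, bumping the leftmost entry strictly greater than the inserted value down to the next row. The recording tableau Q records, in position (i, j), the step at which that cell was added to P.
  Insert 4 (step 1): P = [4];  Q = [1]
  Insert 1 (step 2): P = [1] / [4];  Q = [1] / [2]
  Insert 5 (step 3): P = [1, 5] / [4];  Q = [1, 3] / [2]
  Insert 2 (step 4): P = [1, 2] / [4, 5];  Q = [1, 3] / [2, 4]
  Insert 8 (step 5): P = [1, 2, 8] / [4, 5];  Q = [1, 3, 5] / [2, 4]
  Insert 9 (step 6): P = [1, 2, 8, 9] / [4, 5];  Q = [1, 3, 5, 6] / [2, 4]
  Insert 6 (step 7): P = [1, 2, 6, 9] / [4, 5, 8];  Q = [1, 3, 5, 6] / [2, 4, 7]
  Insert 3 (step 8): P = [1, 2, 3, 9] / [4, 5, 6] / [8];  Q = [1, 3, 5, 6] / [2, 4, 7] / [8]
  Insert 7 (step 9): P = [1, 2, 3, 7] / [4, 5, 6, 9] / [8];  Q = [1, 3, 5, 6] / [2, 4, 7, 9] / [8]
Final shape: (4, 4, 1).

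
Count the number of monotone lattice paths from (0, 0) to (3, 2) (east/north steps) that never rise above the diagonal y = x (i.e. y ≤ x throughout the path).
Number of paths = 5

By the reflection principle (André's argument), the number of monotone paths to (3, 2) with n ≤ m that never go above y = x is C(5, 3) − C(5, 4) = 10 − 5 = 5.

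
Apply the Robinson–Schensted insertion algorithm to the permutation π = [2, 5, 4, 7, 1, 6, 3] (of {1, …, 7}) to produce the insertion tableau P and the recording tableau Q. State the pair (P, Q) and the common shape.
P = [1, 3, 6] / [2, 4] / [5, 7];  Q = [1, 2, 4] / [3, 6] / [5, 7];  common shape = (3, 2, 2)

Row-insert the values π_1, π_2, … into P one at a time, bumping the leftmost entry strictly greater than the inserted value down to the next row. The recording tableau Q records, in position (i, j), the step at which that cell was added to P.
  Insert 2 (step 1): P = [2];  Q = [1]
  Insert 5 (step 2): P = [2, 5];  Q = [1, 2]
  Insert 4 (step 3): P = [2, 4] / [5];  Q = [1, 2] / [3]
  Insert 7 (step 4): P = [2, 4, 7] / [5];  Q = [1, 2, 4] / [3]
  Insert 1 (step 5): P = [1, 4, 7] / [2] / [5];  Q = [1, 2, 4] / [3] / [5]
  Insert 6 (step 6): P = [1, 4, 6] / [2, 7] / [5];  Q = [1, 2, 4] / [3, 6] / [5]
  Insert 3 (step 7): P = [1, 3, 6] / [2, 4] / [5, 7];  Q = [1, 2, 4] / [3, 6] / [5, 7]
Final shape: (3, 2, 2).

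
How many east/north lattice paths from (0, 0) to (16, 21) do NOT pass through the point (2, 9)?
Number of paths = 12344601170

Total paths from (0, 0) to (16, 21): C(37, 16) = 12875774670. Paths through (2, 9): (paths (0, 0) → (2, 9)) × (paths (2, 9) → (16, 21)) = C(11, 2) · C(26, 14) = 55 · 9657700 = 531173500. Avoidance count = 12875774670 − 531173500 = 12344601170.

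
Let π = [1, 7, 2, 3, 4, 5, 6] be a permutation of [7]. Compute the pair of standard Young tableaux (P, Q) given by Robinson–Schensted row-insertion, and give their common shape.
P = [1, 2, 3, 4, 5, 6] / [7];  Q = [1, 2, 4, 5, 6, 7] / [3];  common shape = (6, 1)

Row-insert the values π_1, π_2, … into P one at a time, bumping the leftmost entry strictly greater than the inserted value down to the next row. The recording tableau Q records, in position (i, j), the step at which that cell was added to P.
  Insert 1 (step 1): P = [1];  Q = [1]
  Insert 7 (step 2): P = [1, 7];  Q = [1, 2]
  Insert 2 (step 3): P = [1, 2] / [7];  Q = [1, 2] / [3]
  Insert 3 (step 4): P = [1, 2, 3] / [7];  Q = [1, 2, 4] / [3]
  Insert 4 (step 5): P = [1, 2, 3, 4] / [7];  Q = [1, 2, 4, 5] / [3]
  Insert 5 (step 6): P = [1, 2, 3, 4, 5] / [7];  Q = [1, 2, 4, 5, 6] / [3]
  Insert 6 (step 7): P = [1, 2, 3, 4, 5, 6] / [7];  Q = [1, 2, 4, 5, 6, 7] / [3]
Final shape: (6, 1).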